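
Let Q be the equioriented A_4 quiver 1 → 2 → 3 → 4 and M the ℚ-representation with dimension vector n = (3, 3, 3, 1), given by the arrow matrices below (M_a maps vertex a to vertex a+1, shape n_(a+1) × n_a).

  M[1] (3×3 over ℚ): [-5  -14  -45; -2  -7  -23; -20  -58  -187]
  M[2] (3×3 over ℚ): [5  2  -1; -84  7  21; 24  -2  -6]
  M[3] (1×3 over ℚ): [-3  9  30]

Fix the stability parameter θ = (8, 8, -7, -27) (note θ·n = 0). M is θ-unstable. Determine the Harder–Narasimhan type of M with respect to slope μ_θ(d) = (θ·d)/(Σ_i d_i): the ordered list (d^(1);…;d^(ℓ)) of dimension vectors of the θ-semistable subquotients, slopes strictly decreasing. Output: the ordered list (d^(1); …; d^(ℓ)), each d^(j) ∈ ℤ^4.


Interval decomposition of M: I[1,2], I[1,3], I[1,4], I[3,3].
HN type (ℓ=4): μ^(1)=8; μ^(2)=3; μ^(3)=-9/2; μ^(4)=-7

((1, 1, 0, 0); (1, 1, 1, 0); (1, 1, 1, 1); (0, 0, 1, 0))


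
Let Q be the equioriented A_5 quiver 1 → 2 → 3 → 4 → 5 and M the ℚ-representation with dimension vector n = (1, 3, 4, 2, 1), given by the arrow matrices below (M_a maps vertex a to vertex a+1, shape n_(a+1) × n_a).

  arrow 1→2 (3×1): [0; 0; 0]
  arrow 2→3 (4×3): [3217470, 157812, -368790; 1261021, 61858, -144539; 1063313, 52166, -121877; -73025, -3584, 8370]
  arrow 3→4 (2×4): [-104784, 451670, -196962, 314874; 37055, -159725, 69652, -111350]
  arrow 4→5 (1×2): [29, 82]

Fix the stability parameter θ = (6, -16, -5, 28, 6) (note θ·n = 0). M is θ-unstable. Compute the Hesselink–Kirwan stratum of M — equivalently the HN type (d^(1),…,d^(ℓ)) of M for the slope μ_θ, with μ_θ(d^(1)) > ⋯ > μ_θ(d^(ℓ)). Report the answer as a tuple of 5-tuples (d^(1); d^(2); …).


Barcode: M ≅ I[1,1], I[2,2], I[2,4], I[2,5], I[3,3]^2. HN layers by μ_θ (5 steps, strictly decreasing):
  μ^(1)=28; μ^(2)=17; μ^(3)=6; μ^(4)=-5; μ^(5)=-16

((0, 0, 0, 1, 0); (0, 0, 0, 1, 1); (1, 0, 0, 0, 0); (0, 0, 4, 0, 0); (0, 3, 0, 0, 0))


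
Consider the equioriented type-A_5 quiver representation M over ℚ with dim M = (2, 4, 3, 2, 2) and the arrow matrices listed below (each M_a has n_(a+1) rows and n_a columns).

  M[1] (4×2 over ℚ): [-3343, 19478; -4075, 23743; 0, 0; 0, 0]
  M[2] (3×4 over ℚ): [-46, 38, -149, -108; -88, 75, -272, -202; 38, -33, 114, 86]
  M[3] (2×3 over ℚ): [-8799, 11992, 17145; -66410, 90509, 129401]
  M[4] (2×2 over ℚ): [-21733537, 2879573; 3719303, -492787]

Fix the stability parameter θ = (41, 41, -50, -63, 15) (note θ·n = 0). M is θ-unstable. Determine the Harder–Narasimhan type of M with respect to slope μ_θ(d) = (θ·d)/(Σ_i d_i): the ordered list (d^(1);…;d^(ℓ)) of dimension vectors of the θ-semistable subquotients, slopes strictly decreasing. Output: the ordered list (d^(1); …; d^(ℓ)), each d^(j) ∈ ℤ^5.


Via rank(M_{q-1}∘⋯∘M_p): M ≅ I[1,4], I[1,5], I[2,2], I[2,3], I[5,5].
μ_θ-semistable layers: μ^(1)=41; μ^(2)=15; μ^(3)=-9/2; μ^(4)=-31/4

((0, 1, 0, 0, 0); (0, 0, 0, 0, 2); (0, 1, 1, 0, 0); (2, 2, 2, 2, 0))


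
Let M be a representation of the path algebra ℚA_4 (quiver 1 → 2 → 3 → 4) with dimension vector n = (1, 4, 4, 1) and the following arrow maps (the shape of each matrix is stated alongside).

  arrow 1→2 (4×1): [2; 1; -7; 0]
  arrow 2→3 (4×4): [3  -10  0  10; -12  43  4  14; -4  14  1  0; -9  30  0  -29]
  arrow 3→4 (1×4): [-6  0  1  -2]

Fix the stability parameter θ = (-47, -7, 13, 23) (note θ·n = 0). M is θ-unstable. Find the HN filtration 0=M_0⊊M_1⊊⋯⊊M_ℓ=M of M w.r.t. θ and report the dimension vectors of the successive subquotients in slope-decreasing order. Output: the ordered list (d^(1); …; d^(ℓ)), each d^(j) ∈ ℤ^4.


Interval decomposition of M: I[1,4], I[2,3]^3.
HN type (ℓ=4): μ^(1)=23; μ^(2)=13; μ^(3)=-7; μ^(4)=-47

((0, 0, 0, 1); (0, 0, 4, 0); (0, 4, 0, 0); (1, 0, 0, 0))


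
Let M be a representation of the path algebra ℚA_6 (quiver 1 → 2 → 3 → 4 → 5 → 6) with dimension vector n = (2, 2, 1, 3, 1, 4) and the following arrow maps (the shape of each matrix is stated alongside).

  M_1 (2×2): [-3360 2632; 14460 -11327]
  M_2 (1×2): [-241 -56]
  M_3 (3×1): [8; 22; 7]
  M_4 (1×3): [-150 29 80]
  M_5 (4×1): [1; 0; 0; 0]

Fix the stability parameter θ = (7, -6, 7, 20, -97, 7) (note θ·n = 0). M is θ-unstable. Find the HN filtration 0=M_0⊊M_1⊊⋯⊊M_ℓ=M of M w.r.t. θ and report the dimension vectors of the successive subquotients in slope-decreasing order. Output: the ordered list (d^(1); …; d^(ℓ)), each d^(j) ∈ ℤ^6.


Via rank(M_{q-1}∘⋯∘M_p): M ≅ I[1,1], I[1,2], I[2,6], I[4,4]^2, I[6,6]^3.
μ_θ-semistable layers: μ^(1)=20; μ^(2)=7; μ^(3)=1/2; μ^(4)=-19

((0, 0, 0, 2, 0, 0); (1, 0, 0, 0, 0, 4); (1, 1, 0, 0, 0, 0); (0, 1, 1, 1, 1, 0))


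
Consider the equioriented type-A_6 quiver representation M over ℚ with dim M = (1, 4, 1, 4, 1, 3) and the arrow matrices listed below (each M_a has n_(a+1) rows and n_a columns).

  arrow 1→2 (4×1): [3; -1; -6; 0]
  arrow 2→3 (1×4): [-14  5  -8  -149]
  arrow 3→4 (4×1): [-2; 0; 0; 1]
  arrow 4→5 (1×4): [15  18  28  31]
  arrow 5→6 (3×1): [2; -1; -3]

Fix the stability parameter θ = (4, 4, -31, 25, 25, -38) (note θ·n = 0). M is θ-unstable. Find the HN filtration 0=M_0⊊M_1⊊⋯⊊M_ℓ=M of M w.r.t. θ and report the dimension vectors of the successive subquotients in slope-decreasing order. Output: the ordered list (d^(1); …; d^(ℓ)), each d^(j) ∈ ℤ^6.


Via rank(M_{q-1}∘⋯∘M_p): M ≅ I[1,6], I[2,2]^3, I[4,4]^3, I[6,6]^2.
μ_θ-semistable layers: μ^(1)=25; μ^(2)=4; μ^(3)=-23/3; μ^(4)=-38

((0, 0, 0, 3, 0, 0); (0, 3, 0, 1, 1, 1); (1, 1, 1, 0, 0, 0); (0, 0, 0, 0, 0, 2))


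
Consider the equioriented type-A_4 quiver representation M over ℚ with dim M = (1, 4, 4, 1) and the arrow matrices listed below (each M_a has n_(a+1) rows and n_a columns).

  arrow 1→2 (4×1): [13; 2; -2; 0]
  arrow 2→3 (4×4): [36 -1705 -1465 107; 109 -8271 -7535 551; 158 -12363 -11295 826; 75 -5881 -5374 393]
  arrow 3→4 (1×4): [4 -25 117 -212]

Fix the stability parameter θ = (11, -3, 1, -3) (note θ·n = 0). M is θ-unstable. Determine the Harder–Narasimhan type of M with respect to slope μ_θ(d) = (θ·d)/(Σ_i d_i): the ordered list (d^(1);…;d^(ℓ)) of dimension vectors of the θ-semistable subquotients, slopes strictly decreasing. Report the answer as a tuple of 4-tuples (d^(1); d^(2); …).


Via rank(M_{q-1}∘⋯∘M_p): M ≅ I[1,4], I[2,3]^3.
μ_θ-semistable layers: μ^(1)=3/2; μ^(2)=1; μ^(3)=-3

((1, 1, 1, 1); (0, 0, 3, 0); (0, 3, 0, 0))


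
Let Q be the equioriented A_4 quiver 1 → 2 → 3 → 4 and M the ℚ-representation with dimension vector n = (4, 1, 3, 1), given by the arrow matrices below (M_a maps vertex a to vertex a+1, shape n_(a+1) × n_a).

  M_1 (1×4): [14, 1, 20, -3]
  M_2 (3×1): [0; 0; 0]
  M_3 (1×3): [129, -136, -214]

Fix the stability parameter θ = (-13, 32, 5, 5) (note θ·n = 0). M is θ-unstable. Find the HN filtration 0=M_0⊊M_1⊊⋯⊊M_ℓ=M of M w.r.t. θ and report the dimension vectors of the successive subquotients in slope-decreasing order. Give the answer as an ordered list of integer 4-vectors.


Via rank(M_{q-1}∘⋯∘M_p): M ≅ I[1,1]^3, I[1,2], I[3,3]^2, I[3,4].
μ_θ-semistable layers: μ^(1)=32; μ^(2)=5; μ^(3)=-13

((0, 1, 0, 0); (0, 0, 3, 1); (4, 0, 0, 0))


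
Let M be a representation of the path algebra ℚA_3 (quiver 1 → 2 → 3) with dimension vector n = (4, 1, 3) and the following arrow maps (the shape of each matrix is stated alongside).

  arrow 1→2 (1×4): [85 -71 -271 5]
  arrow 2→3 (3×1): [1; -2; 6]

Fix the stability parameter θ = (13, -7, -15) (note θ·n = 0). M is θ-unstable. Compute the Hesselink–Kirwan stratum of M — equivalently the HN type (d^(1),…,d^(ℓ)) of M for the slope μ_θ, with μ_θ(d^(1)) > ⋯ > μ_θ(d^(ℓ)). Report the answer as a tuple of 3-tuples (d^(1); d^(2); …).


Interval decomposition of M: I[1,1]^3, I[1,3], I[3,3]^2.
HN type (ℓ=3): μ^(1)=13; μ^(2)=-3; μ^(3)=-15

((3, 0, 0); (1, 1, 1); (0, 0, 2))


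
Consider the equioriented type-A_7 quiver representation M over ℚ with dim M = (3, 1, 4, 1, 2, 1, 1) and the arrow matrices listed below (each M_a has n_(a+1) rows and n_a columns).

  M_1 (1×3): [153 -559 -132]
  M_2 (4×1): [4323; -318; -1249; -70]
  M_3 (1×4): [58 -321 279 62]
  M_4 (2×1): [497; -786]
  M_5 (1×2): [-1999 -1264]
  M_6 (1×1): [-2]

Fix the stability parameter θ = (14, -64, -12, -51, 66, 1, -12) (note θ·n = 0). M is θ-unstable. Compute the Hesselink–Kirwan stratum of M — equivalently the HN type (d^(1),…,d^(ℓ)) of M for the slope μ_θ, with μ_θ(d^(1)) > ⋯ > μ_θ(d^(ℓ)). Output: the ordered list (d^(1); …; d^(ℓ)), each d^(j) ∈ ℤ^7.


Interval decomposition of M: I[1,1]^2, I[1,7], I[3,3]^3, I[5,5].
HN type (ℓ=5): μ^(1)=66; μ^(2)=55/3; μ^(3)=14; μ^(4)=-12; μ^(5)=-113/4

((0, 0, 0, 0, 1, 0, 0); (0, 0, 0, 0, 1, 1, 1); (2, 0, 0, 0, 0, 0, 0); (0, 0, 3, 0, 0, 0, 0); (1, 1, 1, 1, 0, 0, 0))


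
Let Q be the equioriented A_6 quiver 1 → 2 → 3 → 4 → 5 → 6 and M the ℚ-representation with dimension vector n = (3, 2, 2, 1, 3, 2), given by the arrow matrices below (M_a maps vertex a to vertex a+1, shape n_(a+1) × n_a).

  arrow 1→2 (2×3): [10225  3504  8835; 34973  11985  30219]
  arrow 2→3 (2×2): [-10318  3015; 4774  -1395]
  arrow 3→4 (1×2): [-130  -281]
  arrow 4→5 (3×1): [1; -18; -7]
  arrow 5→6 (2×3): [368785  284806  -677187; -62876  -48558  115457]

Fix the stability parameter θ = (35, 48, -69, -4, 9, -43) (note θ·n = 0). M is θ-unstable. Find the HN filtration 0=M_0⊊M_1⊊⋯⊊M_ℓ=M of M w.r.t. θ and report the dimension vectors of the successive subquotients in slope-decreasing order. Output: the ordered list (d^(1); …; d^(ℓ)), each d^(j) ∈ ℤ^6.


Interval decomposition of M: I[1,1], I[1,2], I[1,6], I[3,3], I[5,5], I[5,6].
HN type (ℓ=6): μ^(1)=48; μ^(2)=35; μ^(3)=9; μ^(4)=-4; μ^(5)=-17; μ^(6)=-69

((0, 1, 0, 0, 0, 0); (2, 0, 0, 0, 0, 0); (0, 0, 0, 0, 1, 0); (1, 1, 1, 1, 1, 1); (0, 0, 0, 0, 1, 1); (0, 0, 1, 0, 0, 0))


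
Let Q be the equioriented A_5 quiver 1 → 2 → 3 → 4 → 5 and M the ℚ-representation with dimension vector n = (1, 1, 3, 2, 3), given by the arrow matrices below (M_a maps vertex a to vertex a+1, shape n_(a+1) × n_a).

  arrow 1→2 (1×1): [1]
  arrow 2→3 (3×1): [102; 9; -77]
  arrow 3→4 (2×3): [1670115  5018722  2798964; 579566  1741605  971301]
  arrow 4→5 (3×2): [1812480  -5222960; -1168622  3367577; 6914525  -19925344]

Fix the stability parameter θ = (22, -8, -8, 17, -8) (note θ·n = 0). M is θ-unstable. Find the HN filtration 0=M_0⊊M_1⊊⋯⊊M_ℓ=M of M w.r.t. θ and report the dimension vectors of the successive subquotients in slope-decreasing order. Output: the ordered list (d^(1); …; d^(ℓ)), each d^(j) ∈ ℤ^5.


Barcode: M ≅ I[1,3], I[3,5]^2, I[5,5]. HN layers by μ_θ (3 steps, strictly decreasing):
  μ^(1)=9/2; μ^(2)=2; μ^(3)=-8

((0, 0, 0, 2, 2); (1, 1, 1, 0, 0); (0, 0, 2, 0, 1))


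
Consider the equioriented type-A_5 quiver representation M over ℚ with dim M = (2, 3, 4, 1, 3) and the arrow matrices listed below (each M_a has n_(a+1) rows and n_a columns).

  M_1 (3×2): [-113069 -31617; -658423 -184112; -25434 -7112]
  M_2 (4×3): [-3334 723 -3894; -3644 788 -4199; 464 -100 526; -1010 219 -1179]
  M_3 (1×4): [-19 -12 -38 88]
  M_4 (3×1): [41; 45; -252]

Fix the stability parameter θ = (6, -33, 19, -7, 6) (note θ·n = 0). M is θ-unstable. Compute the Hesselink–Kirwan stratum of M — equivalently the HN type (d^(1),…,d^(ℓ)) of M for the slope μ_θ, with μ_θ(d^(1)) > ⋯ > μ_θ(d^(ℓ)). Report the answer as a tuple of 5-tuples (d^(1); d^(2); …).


Interval decomposition of M: I[1,2], I[1,5], I[2,3], I[3,3]^2, I[5,5]^2.
HN type (ℓ=4): μ^(1)=19; μ^(2)=6; μ^(3)=-27/2; μ^(4)=-33

((0, 0, 3, 0, 0); (0, 0, 1, 1, 3); (2, 2, 0, 0, 0); (0, 1, 0, 0, 0))


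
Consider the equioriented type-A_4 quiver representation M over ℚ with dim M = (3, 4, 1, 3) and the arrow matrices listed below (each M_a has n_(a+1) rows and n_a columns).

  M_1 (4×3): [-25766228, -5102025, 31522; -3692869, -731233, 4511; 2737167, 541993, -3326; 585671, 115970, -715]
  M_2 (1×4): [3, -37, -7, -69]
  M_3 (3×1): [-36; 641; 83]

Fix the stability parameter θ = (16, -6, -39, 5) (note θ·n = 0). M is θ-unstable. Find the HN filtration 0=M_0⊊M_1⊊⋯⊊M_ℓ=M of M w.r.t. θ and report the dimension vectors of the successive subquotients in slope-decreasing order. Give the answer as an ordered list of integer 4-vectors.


Barcode: M ≅ I[1,2]^2, I[1,4], I[2,2], I[4,4]^2. HN layers by μ_θ (3 steps, strictly decreasing):
  μ^(1)=5; μ^(2)=-6; μ^(3)=-29/3

((2, 2, 0, 3); (0, 1, 0, 0); (1, 1, 1, 0))


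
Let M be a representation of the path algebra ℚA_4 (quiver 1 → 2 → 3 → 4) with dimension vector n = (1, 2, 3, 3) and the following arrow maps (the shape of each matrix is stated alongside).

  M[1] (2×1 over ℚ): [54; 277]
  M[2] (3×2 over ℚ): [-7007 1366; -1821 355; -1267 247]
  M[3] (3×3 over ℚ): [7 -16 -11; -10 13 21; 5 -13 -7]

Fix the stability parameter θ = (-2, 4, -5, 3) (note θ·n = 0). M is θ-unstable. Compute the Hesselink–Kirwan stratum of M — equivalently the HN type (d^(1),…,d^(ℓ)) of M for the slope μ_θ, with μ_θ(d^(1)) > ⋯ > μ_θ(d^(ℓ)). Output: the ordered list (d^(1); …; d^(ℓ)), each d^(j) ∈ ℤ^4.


Interval decomposition of M: I[1,4], I[2,4], I[3,4].
HN type (ℓ=4): μ^(1)=3; μ^(2)=-1/2; μ^(3)=-2; μ^(4)=-5

((0, 0, 0, 3); (0, 2, 2, 0); (1, 0, 0, 0); (0, 0, 1, 0))


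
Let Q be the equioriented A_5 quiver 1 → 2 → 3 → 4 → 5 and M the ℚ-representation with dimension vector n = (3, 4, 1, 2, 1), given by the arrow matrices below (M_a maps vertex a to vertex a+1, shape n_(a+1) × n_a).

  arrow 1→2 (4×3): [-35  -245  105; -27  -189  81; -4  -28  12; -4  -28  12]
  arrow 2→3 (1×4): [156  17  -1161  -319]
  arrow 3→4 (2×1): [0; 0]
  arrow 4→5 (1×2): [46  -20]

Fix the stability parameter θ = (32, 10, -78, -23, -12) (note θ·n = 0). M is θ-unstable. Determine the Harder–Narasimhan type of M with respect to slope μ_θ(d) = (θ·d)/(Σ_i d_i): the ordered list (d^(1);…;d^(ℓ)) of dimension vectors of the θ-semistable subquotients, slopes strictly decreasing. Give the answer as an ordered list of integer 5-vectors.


Barcode: M ≅ I[1,1]^2, I[1,3], I[2,2]^3, I[4,4], I[4,5]. HN layers by μ_θ (4 steps, strictly decreasing):
  μ^(1)=32; μ^(2)=10; μ^(3)=-12; μ^(4)=-23

((2, 0, 0, 0, 0); (0, 3, 0, 0, 0); (1, 1, 1, 0, 1); (0, 0, 0, 2, 0))


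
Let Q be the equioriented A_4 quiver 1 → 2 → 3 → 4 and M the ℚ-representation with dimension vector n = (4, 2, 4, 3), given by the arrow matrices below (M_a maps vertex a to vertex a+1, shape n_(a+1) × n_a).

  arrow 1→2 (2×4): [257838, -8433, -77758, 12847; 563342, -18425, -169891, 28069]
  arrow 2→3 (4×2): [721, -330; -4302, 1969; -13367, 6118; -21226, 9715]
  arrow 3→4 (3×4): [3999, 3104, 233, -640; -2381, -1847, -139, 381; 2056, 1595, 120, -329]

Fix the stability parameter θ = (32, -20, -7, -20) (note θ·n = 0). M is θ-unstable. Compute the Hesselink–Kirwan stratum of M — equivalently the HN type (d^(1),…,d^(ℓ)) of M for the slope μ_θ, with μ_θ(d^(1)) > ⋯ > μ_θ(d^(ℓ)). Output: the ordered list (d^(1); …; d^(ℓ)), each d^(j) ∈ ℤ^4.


Via rank(M_{q-1}∘⋯∘M_p): M ≅ I[1,1]^2, I[1,3]^2, I[3,4]^2, I[4,4].
μ_θ-semistable layers: μ^(1)=32; μ^(2)=5/3; μ^(3)=-27/2; μ^(4)=-20

((2, 0, 0, 0); (2, 2, 2, 0); (0, 0, 2, 2); (0, 0, 0, 1))


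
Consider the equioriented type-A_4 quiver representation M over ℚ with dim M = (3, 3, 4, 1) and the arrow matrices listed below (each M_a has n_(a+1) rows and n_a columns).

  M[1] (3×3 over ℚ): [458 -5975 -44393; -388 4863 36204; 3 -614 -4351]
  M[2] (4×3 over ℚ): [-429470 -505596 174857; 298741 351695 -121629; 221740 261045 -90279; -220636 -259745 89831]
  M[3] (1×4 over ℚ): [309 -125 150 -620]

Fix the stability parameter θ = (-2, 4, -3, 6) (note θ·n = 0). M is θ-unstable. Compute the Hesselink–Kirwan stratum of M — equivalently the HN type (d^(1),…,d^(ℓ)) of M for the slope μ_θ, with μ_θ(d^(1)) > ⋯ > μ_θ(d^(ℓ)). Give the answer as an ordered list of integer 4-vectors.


Via rank(M_{q-1}∘⋯∘M_p): M ≅ I[1,3]^2, I[1,4], I[3,3].
μ_θ-semistable layers: μ^(1)=6; μ^(2)=1/2; μ^(3)=-2; μ^(4)=-3

((0, 0, 0, 1); (0, 3, 3, 0); (3, 0, 0, 0); (0, 0, 1, 0))


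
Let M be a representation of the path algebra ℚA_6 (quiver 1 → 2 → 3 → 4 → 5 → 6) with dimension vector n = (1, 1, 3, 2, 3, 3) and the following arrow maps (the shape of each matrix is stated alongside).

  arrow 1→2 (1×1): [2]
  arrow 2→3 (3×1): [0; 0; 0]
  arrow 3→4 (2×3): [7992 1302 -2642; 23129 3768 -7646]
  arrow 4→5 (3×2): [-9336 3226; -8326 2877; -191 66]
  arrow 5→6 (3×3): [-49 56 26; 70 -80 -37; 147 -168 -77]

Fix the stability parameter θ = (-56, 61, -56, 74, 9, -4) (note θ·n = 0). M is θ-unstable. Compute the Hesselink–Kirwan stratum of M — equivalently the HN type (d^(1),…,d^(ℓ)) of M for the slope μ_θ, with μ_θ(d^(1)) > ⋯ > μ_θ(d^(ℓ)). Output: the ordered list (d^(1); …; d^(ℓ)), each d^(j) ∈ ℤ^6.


Barcode: M ≅ I[1,2], I[3,3], I[3,6]^2, I[5,5], I[6,6]. HN layers by μ_θ (5 steps, strictly decreasing):
  μ^(1)=61; μ^(2)=79/3; μ^(3)=9; μ^(4)=-4; μ^(5)=-56

((0, 1, 0, 0, 0, 0); (0, 0, 0, 2, 2, 2); (0, 0, 0, 0, 1, 0); (0, 0, 0, 0, 0, 1); (1, 0, 3, 0, 0, 0))


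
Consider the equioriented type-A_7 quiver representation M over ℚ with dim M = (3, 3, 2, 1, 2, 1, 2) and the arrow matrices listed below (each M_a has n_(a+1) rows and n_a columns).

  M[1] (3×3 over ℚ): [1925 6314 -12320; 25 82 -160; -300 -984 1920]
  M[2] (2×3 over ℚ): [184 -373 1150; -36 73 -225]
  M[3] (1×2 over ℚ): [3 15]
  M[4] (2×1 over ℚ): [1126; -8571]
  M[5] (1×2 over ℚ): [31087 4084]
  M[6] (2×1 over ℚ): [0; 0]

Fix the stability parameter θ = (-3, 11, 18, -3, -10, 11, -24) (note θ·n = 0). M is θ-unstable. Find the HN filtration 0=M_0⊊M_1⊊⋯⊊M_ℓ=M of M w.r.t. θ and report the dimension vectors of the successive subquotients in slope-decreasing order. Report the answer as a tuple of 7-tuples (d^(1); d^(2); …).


Interval decomposition of M: I[1,1]^2, I[1,3], I[2,2], I[2,6], I[5,5], I[7,7]^2.
HN type (ℓ=6): μ^(1)=18; μ^(2)=11; μ^(3)=4; μ^(4)=-3; μ^(5)=-10; μ^(6)=-24

((0, 0, 1, 0, 0, 0, 0); (0, 2, 0, 0, 0, 1, 0); (0, 1, 1, 1, 1, 0, 0); (3, 0, 0, 0, 0, 0, 0); (0, 0, 0, 0, 1, 0, 0); (0, 0, 0, 0, 0, 0, 2))


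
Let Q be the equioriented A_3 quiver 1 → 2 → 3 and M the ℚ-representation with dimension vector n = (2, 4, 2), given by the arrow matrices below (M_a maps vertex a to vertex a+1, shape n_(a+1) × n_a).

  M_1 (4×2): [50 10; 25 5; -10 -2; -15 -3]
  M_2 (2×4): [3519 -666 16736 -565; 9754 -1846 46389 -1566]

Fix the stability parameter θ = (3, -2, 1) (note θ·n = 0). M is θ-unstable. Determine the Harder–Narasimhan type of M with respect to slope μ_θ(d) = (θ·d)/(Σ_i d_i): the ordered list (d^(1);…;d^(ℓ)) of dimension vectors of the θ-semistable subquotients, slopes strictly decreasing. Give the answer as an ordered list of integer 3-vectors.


Interval decomposition of M: I[1,1], I[1,3], I[2,2]^2, I[2,3].
HN type (ℓ=4): μ^(1)=3; μ^(2)=1; μ^(3)=1/2; μ^(4)=-2

((1, 0, 0); (0, 0, 2); (1, 1, 0); (0, 3, 0))


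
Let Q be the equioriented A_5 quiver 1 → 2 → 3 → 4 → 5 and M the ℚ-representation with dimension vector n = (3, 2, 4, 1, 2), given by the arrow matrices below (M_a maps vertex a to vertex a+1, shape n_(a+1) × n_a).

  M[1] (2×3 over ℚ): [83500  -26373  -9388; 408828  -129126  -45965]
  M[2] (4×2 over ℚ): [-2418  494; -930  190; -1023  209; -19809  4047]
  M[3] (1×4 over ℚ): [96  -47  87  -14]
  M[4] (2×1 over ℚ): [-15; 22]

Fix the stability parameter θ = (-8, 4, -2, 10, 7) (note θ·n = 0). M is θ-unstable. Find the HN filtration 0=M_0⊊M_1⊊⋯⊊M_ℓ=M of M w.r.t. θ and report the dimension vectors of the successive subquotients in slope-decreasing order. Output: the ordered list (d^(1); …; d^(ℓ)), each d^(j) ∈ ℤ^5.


Interval decomposition of M: I[1,1], I[1,2], I[1,5], I[3,3]^3, I[5,5].
HN type (ℓ=6): μ^(1)=17/2; μ^(2)=7; μ^(3)=4; μ^(4)=1; μ^(5)=-2; μ^(6)=-8

((0, 0, 0, 1, 1); (0, 0, 0, 0, 1); (0, 1, 0, 0, 0); (0, 1, 1, 0, 0); (0, 0, 3, 0, 0); (3, 0, 0, 0, 0))


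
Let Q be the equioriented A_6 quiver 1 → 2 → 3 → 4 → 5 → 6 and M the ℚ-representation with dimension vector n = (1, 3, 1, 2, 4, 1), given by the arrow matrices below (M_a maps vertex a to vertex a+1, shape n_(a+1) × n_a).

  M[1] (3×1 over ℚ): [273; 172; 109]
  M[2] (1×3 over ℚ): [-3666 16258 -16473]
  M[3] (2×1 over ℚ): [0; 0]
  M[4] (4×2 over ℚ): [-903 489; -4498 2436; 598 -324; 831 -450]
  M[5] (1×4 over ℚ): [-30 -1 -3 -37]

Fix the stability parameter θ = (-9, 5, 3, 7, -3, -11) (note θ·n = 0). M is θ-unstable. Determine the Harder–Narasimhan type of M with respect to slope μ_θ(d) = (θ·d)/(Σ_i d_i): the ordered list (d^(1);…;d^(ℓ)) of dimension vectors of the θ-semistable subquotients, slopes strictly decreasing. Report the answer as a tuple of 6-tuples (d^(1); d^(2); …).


Barcode: M ≅ I[1,3], I[2,2]^2, I[4,5], I[4,6], I[5,5]^2. HN layers by μ_θ (6 steps, strictly decreasing):
  μ^(1)=5; μ^(2)=4; μ^(3)=2; μ^(4)=-7/3; μ^(5)=-3; μ^(6)=-9

((0, 2, 0, 0, 0, 0); (0, 1, 1, 0, 0, 0); (0, 0, 0, 1, 1, 0); (0, 0, 0, 1, 1, 1); (0, 0, 0, 0, 2, 0); (1, 0, 0, 0, 0, 0))


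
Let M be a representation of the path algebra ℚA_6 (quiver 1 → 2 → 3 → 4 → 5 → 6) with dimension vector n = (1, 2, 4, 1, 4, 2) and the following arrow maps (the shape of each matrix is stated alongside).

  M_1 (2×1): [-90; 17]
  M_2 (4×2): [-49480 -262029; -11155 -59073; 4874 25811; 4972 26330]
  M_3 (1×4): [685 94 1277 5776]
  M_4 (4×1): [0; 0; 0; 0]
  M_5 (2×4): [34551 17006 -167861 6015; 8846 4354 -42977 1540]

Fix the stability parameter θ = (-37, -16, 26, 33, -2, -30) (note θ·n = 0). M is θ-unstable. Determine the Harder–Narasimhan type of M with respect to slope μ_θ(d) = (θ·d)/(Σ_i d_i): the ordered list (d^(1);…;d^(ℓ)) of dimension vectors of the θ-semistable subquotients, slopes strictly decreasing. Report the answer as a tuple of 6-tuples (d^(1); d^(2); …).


Via rank(M_{q-1}∘⋯∘M_p): M ≅ I[1,3], I[2,3], I[3,3], I[3,4], I[5,5]^2, I[5,6]^2.
μ_θ-semistable layers: μ^(1)=33; μ^(2)=26; μ^(3)=-2; μ^(4)=-16; μ^(5)=-37

((0, 0, 0, 1, 0, 0); (0, 0, 4, 0, 0, 0); (0, 0, 0, 0, 2, 0); (0, 2, 0, 0, 2, 2); (1, 0, 0, 0, 0, 0))


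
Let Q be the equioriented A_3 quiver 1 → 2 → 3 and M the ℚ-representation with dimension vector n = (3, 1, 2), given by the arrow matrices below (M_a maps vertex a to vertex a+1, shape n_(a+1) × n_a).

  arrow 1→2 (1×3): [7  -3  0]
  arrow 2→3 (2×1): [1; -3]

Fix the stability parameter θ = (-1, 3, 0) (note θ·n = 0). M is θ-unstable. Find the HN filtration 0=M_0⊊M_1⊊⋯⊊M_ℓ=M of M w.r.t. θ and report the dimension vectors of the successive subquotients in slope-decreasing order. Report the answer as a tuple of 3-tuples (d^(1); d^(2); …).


Interval decomposition of M: I[1,1]^2, I[1,3], I[3,3].
HN type (ℓ=3): μ^(1)=3/2; μ^(2)=0; μ^(3)=-1

((0, 1, 1); (0, 0, 1); (3, 0, 0))


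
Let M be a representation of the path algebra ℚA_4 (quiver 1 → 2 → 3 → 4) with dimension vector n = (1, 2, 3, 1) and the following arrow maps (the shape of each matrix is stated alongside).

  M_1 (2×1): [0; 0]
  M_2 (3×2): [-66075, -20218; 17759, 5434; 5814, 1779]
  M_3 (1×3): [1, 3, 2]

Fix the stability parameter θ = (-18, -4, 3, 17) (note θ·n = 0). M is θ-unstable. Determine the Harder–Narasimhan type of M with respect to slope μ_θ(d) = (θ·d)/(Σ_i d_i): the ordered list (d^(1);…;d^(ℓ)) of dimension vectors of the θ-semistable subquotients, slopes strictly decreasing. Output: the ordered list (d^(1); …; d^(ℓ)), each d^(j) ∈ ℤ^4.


Interval decomposition of M: I[1,1], I[2,3], I[2,4], I[3,3].
HN type (ℓ=4): μ^(1)=17; μ^(2)=3; μ^(3)=-4; μ^(4)=-18

((0, 0, 0, 1); (0, 0, 3, 0); (0, 2, 0, 0); (1, 0, 0, 0))


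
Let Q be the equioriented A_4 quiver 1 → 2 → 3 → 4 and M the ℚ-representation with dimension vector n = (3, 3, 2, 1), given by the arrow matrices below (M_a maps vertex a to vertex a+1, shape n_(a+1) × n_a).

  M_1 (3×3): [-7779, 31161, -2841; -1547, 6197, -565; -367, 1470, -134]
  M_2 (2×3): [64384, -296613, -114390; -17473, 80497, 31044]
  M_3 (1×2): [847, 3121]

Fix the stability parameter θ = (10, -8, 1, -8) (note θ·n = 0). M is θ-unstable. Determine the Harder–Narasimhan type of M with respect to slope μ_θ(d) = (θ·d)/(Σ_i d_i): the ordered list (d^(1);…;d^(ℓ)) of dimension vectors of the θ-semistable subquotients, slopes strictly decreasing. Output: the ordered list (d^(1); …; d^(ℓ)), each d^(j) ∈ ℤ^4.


Barcode: M ≅ I[1,1], I[1,2], I[1,4], I[2,3]. HN layers by μ_θ (4 steps, strictly decreasing):
  μ^(1)=10; μ^(2)=1; μ^(3)=-5/4; μ^(4)=-8

((1, 0, 0, 0); (1, 1, 1, 0); (1, 1, 1, 1); (0, 1, 0, 0))


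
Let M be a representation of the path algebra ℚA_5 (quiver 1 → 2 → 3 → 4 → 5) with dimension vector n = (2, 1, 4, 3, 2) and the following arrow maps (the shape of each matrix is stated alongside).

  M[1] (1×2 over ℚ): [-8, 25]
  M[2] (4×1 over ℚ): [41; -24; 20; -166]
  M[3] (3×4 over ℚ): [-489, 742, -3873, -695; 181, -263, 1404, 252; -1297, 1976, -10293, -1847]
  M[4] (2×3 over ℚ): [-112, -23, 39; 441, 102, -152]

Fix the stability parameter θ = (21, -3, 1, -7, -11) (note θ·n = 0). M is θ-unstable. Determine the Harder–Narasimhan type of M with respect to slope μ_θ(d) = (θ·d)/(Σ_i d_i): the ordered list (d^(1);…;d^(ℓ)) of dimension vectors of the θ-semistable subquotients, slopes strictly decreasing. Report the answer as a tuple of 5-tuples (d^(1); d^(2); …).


Via rank(M_{q-1}∘⋯∘M_p): M ≅ I[1,1], I[1,5], I[3,3], I[3,4], I[3,5].
μ_θ-semistable layers: μ^(1)=21; μ^(2)=1; μ^(3)=1/5; μ^(4)=-3; μ^(5)=-17/3

((1, 0, 0, 0, 0); (0, 0, 1, 0, 0); (1, 1, 1, 1, 1); (0, 0, 1, 1, 0); (0, 0, 1, 1, 1))


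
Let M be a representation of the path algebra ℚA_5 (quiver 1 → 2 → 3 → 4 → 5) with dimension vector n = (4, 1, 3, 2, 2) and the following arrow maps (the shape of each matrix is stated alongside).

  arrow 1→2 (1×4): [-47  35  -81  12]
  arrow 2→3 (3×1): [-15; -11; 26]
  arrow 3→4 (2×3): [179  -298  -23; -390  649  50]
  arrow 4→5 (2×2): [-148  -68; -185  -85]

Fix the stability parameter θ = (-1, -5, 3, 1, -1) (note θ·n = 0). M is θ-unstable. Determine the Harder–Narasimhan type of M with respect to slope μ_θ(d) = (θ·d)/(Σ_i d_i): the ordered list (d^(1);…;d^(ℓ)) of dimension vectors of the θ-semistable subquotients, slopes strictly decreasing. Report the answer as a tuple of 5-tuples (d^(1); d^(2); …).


Barcode: M ≅ I[1,1]^3, I[1,5], I[3,3], I[3,4], I[5,5]. HN layers by μ_θ (5 steps, strictly decreasing):
  μ^(1)=3; μ^(2)=2; μ^(3)=1; μ^(4)=-1; μ^(5)=-3

((0, 0, 1, 0, 0); (0, 0, 1, 1, 0); (0, 0, 1, 1, 1); (3, 0, 0, 0, 1); (1, 1, 0, 0, 0))


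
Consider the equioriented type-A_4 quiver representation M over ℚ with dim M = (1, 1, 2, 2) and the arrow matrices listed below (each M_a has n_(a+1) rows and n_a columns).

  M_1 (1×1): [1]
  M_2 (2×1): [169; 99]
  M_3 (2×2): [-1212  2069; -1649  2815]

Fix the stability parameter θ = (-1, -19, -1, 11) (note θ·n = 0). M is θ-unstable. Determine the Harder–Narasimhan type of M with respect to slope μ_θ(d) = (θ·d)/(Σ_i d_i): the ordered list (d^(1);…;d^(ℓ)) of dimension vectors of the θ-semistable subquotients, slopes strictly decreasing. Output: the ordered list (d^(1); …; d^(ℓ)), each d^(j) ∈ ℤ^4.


Via rank(M_{q-1}∘⋯∘M_p): M ≅ I[1,4], I[3,4].
μ_θ-semistable layers: μ^(1)=11; μ^(2)=-1; μ^(3)=-10

((0, 0, 0, 2); (0, 0, 2, 0); (1, 1, 0, 0))


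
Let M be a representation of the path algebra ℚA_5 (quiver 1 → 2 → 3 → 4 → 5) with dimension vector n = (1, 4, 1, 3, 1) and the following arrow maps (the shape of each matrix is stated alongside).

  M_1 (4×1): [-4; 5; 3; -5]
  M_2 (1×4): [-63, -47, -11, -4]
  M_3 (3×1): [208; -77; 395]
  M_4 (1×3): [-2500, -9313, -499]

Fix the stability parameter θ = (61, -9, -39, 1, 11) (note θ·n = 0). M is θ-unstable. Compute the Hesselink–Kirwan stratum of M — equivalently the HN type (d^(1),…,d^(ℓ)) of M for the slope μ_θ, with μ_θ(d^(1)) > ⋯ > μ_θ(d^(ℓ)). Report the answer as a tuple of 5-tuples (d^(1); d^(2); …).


Interval decomposition of M: I[1,5], I[2,2]^3, I[4,4]^2.
HN type (ℓ=4): μ^(1)=11; μ^(2)=7/2; μ^(3)=1; μ^(4)=-9

((0, 0, 0, 0, 1); (1, 1, 1, 1, 0); (0, 0, 0, 2, 0); (0, 3, 0, 0, 0))


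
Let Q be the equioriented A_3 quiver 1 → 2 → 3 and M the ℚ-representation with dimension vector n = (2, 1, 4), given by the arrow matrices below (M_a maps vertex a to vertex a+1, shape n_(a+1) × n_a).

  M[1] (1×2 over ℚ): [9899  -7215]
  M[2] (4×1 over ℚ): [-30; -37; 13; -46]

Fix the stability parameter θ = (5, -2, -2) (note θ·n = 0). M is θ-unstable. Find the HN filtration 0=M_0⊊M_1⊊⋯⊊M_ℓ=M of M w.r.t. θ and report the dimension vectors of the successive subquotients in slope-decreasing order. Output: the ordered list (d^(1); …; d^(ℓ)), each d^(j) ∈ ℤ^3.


Via rank(M_{q-1}∘⋯∘M_p): M ≅ I[1,1], I[1,3], I[3,3]^3.
μ_θ-semistable layers: μ^(1)=5; μ^(2)=1/3; μ^(3)=-2

((1, 0, 0); (1, 1, 1); (0, 0, 3))


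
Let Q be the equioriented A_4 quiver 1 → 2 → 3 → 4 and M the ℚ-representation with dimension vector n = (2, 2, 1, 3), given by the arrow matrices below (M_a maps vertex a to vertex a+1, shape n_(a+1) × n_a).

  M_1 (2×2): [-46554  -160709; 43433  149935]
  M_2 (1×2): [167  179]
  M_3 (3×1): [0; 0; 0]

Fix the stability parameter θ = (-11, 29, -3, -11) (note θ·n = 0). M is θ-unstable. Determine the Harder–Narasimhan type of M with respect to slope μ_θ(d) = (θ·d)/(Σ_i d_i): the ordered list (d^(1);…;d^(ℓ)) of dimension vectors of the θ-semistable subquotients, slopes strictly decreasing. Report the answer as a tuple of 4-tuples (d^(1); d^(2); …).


Barcode: M ≅ I[1,2], I[1,3], I[4,4]^3. HN layers by μ_θ (3 steps, strictly decreasing):
  μ^(1)=29; μ^(2)=13; μ^(3)=-11

((0, 1, 0, 0); (0, 1, 1, 0); (2, 0, 0, 3))


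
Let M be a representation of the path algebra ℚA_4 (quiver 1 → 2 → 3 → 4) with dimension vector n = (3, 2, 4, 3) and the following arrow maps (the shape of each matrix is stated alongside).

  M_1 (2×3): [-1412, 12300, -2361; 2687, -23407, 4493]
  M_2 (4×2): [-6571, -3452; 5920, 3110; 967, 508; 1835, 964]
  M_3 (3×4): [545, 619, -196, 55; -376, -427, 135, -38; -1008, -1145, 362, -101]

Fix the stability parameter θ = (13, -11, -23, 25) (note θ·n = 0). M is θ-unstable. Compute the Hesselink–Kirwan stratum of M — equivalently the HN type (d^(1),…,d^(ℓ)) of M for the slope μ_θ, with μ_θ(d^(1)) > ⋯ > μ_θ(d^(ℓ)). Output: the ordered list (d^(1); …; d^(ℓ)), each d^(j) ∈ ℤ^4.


Via rank(M_{q-1}∘⋯∘M_p): M ≅ I[1,1], I[1,4]^2, I[3,3], I[3,4].
μ_θ-semistable layers: μ^(1)=25; μ^(2)=13; μ^(3)=-7; μ^(4)=-23

((0, 0, 0, 3); (1, 0, 0, 0); (2, 2, 2, 0); (0, 0, 2, 0))


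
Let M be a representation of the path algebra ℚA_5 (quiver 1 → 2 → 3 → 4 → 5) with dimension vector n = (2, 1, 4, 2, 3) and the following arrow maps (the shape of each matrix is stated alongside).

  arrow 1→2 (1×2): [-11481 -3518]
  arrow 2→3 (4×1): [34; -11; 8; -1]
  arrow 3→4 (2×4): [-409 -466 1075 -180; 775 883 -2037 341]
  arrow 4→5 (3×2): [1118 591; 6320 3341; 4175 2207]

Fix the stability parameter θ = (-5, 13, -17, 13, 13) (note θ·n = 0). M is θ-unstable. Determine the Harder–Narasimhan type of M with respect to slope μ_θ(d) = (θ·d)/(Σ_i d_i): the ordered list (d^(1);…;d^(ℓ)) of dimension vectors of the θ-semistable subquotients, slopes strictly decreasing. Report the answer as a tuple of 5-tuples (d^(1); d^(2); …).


Interval decomposition of M: I[1,1], I[1,3], I[3,3], I[3,5]^2, I[5,5].
HN type (ℓ=4): μ^(1)=13; μ^(2)=-2; μ^(3)=-5; μ^(4)=-17

((0, 0, 0, 2, 3); (0, 1, 1, 0, 0); (2, 0, 0, 0, 0); (0, 0, 3, 0, 0))


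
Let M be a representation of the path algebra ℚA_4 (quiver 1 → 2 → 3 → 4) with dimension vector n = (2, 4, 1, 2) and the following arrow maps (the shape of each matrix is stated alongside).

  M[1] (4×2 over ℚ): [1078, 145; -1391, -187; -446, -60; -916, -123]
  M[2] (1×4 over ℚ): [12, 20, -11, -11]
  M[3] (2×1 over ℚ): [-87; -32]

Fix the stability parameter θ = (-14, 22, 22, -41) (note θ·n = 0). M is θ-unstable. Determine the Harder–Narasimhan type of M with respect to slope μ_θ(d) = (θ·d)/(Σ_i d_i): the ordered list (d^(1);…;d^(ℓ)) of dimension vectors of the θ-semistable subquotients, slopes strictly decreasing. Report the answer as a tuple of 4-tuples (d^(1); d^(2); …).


Interval decomposition of M: I[1,2], I[1,4], I[2,2]^2, I[4,4].
HN type (ℓ=4): μ^(1)=22; μ^(2)=1; μ^(3)=-14; μ^(4)=-41

((0, 3, 0, 0); (0, 1, 1, 1); (2, 0, 0, 0); (0, 0, 0, 1))


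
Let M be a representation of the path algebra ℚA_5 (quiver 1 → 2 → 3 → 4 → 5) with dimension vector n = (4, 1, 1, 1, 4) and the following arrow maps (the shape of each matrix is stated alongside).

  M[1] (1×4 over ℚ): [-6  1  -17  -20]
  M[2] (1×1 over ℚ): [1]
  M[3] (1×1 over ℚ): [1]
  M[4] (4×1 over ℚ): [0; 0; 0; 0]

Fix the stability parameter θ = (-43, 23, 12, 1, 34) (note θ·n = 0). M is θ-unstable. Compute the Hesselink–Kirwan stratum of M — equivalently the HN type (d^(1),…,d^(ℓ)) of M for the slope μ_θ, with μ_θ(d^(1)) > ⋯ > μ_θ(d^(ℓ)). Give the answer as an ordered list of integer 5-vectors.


Interval decomposition of M: I[1,1]^3, I[1,4], I[5,5]^4.
HN type (ℓ=3): μ^(1)=34; μ^(2)=12; μ^(3)=-43

((0, 0, 0, 0, 4); (0, 1, 1, 1, 0); (4, 0, 0, 0, 0))


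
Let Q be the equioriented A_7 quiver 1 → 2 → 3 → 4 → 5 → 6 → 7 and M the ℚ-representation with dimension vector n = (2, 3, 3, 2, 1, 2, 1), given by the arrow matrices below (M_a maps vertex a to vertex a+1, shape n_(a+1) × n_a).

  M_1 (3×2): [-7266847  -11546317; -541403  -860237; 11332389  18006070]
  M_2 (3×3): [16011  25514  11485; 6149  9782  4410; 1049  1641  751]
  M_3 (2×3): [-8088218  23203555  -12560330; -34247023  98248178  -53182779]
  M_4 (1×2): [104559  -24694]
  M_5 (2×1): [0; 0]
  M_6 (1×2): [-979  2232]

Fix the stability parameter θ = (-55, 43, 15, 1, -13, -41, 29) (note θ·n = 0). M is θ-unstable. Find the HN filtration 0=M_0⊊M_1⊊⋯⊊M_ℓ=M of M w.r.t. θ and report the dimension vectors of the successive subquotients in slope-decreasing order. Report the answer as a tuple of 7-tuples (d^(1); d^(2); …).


Barcode: M ≅ I[1,4], I[1,5], I[2,3], I[6,6], I[6,7]. HN layers by μ_θ (5 steps, strictly decreasing):
  μ^(1)=29; μ^(2)=59/3; μ^(3)=23/2; μ^(4)=-41; μ^(5)=-55

((0, 1, 1, 0, 0, 0, 1); (0, 1, 1, 1, 0, 0, 0); (0, 1, 1, 1, 1, 0, 0); (0, 0, 0, 0, 0, 2, 0); (2, 0, 0, 0, 0, 0, 0))


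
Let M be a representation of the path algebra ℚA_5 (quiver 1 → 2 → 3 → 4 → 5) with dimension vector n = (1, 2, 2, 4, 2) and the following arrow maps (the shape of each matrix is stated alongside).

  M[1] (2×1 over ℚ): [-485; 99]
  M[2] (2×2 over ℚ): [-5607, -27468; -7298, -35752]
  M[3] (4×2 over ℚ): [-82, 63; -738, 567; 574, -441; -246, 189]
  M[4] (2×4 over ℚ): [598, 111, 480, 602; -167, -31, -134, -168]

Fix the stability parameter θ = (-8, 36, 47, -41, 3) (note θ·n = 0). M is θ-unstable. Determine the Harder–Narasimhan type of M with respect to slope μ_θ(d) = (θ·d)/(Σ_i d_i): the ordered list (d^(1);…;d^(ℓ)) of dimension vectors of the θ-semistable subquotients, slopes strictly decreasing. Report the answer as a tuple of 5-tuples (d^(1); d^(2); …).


Barcode: M ≅ I[1,3], I[2,2], I[3,5], I[4,4]^2, I[4,5]. HN layers by μ_θ (5 steps, strictly decreasing):
  μ^(1)=47; μ^(2)=36; μ^(3)=3; μ^(4)=-8; μ^(5)=-41

((0, 0, 1, 0, 0); (0, 2, 0, 0, 0); (0, 0, 1, 1, 2); (1, 0, 0, 0, 0); (0, 0, 0, 3, 0))


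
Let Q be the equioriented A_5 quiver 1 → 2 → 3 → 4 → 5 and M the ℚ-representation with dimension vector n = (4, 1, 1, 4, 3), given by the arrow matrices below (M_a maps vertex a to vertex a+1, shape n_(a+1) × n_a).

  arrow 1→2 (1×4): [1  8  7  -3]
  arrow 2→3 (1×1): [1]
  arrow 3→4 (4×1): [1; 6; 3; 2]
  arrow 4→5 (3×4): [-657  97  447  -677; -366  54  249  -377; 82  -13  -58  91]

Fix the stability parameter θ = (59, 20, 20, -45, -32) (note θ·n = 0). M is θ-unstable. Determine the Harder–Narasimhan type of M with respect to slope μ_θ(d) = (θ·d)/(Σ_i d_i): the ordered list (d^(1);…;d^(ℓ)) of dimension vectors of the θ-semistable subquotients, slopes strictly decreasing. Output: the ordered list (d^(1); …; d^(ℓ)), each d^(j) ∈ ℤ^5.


Barcode: M ≅ I[1,1]^3, I[1,5], I[4,4], I[4,5]^2. HN layers by μ_θ (4 steps, strictly decreasing):
  μ^(1)=59; μ^(2)=22/5; μ^(3)=-32; μ^(4)=-45

((3, 0, 0, 0, 0); (1, 1, 1, 1, 1); (0, 0, 0, 0, 2); (0, 0, 0, 3, 0))


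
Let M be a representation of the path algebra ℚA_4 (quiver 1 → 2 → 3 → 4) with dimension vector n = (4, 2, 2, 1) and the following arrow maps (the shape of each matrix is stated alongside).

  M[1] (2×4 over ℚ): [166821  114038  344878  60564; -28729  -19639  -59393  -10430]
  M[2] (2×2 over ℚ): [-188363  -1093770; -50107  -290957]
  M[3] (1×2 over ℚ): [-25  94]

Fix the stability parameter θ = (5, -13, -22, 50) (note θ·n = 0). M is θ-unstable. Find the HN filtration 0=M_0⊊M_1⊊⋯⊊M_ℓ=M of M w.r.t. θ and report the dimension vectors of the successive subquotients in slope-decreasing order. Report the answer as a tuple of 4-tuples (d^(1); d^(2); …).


Via rank(M_{q-1}∘⋯∘M_p): M ≅ I[1,1]^2, I[1,3], I[1,4].
μ_θ-semistable layers: μ^(1)=50; μ^(2)=5; μ^(3)=-10

((0, 0, 0, 1); (2, 0, 0, 0); (2, 2, 2, 0))


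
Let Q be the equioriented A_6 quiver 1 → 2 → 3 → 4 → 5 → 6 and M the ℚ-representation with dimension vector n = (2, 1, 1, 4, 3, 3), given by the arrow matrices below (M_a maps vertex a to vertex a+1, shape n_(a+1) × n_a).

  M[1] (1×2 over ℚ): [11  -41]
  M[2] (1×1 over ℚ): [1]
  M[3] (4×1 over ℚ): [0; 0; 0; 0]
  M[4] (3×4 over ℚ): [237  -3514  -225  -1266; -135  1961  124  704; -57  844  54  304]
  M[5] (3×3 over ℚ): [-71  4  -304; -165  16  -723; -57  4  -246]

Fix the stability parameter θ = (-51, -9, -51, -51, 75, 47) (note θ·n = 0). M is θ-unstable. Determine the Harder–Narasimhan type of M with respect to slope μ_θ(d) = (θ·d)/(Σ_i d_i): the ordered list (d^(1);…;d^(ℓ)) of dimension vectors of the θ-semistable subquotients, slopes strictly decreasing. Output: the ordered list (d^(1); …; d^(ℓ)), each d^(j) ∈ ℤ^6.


Barcode: M ≅ I[1,1], I[1,3], I[4,4], I[4,5], I[4,6]^2, I[6,6]. HN layers by μ_θ (5 steps, strictly decreasing):
  μ^(1)=75; μ^(2)=61; μ^(3)=47; μ^(4)=-30; μ^(5)=-51

((0, 0, 0, 0, 1, 0); (0, 0, 0, 0, 2, 2); (0, 0, 0, 0, 0, 1); (0, 1, 1, 0, 0, 0); (2, 0, 0, 4, 0, 0))


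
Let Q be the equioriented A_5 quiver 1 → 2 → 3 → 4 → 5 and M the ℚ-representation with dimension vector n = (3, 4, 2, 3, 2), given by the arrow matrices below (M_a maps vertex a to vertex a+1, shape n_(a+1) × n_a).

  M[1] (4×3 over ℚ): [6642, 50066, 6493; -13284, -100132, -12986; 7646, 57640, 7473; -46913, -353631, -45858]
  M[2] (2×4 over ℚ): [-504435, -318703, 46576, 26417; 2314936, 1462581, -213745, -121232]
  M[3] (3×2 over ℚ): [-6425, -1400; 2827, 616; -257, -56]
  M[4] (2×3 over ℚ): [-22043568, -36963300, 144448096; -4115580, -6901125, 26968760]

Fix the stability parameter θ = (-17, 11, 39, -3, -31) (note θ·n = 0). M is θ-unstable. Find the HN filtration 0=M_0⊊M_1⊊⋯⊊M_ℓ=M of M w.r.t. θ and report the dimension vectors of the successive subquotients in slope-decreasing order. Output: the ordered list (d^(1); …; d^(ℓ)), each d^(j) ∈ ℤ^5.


Via rank(M_{q-1}∘⋯∘M_p): M ≅ I[1,2], I[1,3], I[1,5], I[2,2], I[4,4]^2, I[5,5].
μ_θ-semistable layers: μ^(1)=39; μ^(2)=11; μ^(3)=4; μ^(4)=-3; μ^(5)=-17; μ^(6)=-31

((0, 0, 1, 0, 0); (0, 3, 0, 0, 0); (0, 1, 1, 1, 1); (0, 0, 0, 2, 0); (3, 0, 0, 0, 0); (0, 0, 0, 0, 1))
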